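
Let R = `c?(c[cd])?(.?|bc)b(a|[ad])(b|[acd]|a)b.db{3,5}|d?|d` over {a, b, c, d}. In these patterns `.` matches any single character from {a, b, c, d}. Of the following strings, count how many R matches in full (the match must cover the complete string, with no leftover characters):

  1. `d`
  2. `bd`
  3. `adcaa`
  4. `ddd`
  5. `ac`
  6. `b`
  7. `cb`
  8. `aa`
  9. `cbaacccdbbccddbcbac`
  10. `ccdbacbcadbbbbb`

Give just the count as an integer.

1

1. `d` → match
2. `bd` → no match
3. `adcaa` → no match
4. `ddd` → no match
5. `ac` → no match
6. `b` → no match
7. `cb` → no match
8. `aa` → no match
9 → no match
10 → no match
Total matched: 1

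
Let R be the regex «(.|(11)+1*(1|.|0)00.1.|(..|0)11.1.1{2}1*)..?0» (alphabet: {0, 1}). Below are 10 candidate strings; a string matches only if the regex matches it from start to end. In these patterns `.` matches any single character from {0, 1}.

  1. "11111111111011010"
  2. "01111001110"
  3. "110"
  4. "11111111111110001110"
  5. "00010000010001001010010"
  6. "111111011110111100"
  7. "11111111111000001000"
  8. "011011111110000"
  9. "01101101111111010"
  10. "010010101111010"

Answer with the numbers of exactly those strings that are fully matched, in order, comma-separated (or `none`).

3, 4

1 → no match
2. "01111001110" → no match
3. "110" → match
4 → match
5 → no match
6 → no match
7 → no match
8 → no match
9 → no match
10 → no match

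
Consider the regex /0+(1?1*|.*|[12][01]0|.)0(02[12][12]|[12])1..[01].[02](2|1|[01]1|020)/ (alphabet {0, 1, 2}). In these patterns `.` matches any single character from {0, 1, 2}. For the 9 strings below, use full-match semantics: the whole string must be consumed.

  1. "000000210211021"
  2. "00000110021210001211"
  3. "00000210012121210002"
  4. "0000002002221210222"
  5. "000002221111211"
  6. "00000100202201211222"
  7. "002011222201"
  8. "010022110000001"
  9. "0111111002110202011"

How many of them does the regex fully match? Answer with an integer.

3

1 → no match
2 → match
3 → no match
4 → match
5 → no match
6 → no match
7. "002011222201" → no match
8 → match
9 → no match
Total matched: 3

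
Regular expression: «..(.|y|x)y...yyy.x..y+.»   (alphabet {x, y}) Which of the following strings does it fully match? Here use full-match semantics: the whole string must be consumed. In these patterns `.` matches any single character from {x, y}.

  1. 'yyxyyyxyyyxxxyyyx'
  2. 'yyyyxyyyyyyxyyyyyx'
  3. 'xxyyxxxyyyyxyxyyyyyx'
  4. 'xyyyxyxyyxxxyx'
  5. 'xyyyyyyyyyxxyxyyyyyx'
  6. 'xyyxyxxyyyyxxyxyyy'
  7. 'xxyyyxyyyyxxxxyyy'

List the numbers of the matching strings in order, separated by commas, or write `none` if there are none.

1 → match
2 → match
3 → match
4 → no match
5 → match
6 → no match
7 → match

1, 2, 3, 5, 7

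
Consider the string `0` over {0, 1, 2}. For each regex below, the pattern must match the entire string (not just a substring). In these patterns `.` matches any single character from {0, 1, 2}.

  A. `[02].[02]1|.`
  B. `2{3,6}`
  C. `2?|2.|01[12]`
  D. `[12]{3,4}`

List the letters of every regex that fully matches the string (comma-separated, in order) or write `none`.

A

A → match
B → no match — must start with `2`
C → no match
D → no match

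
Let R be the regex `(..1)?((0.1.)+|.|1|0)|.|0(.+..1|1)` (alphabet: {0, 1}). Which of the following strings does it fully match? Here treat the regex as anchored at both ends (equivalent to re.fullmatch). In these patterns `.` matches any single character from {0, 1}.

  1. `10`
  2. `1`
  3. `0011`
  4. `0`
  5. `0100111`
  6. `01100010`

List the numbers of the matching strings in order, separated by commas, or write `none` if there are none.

1 → no match
2 → match
3 → match
4 → match
5 → match
6 → match

2, 3, 4, 5, 6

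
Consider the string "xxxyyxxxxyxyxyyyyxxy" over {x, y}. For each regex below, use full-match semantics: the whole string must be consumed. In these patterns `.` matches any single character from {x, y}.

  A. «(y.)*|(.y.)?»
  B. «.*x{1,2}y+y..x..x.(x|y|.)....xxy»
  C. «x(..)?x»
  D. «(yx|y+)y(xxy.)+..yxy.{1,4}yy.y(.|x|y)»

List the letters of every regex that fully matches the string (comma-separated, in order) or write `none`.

A → no match
B → match
C → no match — must end with "x"
D → no match

B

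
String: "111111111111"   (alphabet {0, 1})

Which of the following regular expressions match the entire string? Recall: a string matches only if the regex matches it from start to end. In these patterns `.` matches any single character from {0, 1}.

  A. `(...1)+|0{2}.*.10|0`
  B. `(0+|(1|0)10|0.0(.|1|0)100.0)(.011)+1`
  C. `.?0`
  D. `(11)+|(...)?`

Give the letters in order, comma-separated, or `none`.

A, D

A → match
B → no match — must end with "0111"
C → no match — must end with "0"
D → match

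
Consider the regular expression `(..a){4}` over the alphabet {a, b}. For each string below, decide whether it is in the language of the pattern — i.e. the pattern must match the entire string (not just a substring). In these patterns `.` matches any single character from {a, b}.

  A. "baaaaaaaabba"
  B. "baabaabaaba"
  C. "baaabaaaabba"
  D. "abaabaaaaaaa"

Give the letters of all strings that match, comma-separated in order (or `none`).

A. "baaaaaaaabba" → match
B. "baabaabaaba" → no match
C. "baaabaaaabba" → match
D. "abaabaaaaaaa" → match

A, C, D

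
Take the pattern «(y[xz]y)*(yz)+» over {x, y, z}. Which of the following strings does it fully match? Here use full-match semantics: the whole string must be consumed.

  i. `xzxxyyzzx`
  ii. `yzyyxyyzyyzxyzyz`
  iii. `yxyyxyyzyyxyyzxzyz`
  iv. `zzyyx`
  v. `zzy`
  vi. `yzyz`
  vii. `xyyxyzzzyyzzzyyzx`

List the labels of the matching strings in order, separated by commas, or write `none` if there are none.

i → no match — must end with `yz`
ii → no match
iii → no match
iv → no match — must end with `yz`
v → no match — must end with `yz`
vi → match
vii → no match — must end with `yz`

vi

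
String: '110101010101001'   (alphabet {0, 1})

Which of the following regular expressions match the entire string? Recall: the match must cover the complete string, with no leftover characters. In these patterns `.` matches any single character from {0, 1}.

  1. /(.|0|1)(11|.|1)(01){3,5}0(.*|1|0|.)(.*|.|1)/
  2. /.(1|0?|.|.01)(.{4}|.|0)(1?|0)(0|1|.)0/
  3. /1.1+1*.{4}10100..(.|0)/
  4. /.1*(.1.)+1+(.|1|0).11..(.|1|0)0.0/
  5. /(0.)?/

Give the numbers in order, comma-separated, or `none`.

1 → match
2 → no match — must end with '0'
3 → no match
4 → no match — must end with '0'
5 → no match

1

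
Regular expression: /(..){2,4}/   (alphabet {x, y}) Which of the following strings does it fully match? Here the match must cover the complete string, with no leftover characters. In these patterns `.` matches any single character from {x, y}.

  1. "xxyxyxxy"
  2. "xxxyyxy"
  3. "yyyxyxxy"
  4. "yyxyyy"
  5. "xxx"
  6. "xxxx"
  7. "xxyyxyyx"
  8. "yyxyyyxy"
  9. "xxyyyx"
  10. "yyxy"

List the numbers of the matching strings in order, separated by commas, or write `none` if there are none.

1. "xxyxyxxy" → match
2. "xxxyyxy" → no match
3. "yyyxyxxy" → match
4. "yyxyyy" → match
5. "xxx" → no match
6. "xxxx" → match
7. "xxyyxyyx" → match
8. "yyxyyyxy" → match
9. "xxyyyx" → match
10. "yyxy" → match

1, 3, 4, 6, 7, 8, 9, 10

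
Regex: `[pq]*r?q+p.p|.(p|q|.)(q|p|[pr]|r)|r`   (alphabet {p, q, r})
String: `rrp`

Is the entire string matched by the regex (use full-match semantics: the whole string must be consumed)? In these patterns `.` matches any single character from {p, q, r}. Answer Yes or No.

Yes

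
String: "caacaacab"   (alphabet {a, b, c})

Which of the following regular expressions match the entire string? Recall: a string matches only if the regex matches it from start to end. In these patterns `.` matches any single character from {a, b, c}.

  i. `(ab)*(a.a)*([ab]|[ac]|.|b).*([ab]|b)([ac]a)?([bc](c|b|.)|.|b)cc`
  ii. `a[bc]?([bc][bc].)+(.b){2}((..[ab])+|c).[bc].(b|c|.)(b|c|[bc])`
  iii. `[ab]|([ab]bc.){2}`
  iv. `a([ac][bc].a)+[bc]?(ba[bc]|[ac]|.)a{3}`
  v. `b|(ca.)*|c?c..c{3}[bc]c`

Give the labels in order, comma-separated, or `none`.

v

i → no match — must end with "cc"
ii → no match — must start with "a"
iii → no match
iv → no match — must start with "a"
v → match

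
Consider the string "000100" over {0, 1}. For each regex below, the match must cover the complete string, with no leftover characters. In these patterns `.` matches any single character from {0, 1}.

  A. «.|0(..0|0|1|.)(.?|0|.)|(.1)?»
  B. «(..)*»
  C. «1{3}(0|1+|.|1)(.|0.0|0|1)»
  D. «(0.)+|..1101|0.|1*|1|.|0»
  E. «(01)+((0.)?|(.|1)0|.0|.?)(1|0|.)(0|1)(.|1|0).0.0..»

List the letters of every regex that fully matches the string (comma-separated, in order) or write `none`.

B, D

A → no match
B → match
C → no match — must start with "1"
D → match
E → no match — must start with "01"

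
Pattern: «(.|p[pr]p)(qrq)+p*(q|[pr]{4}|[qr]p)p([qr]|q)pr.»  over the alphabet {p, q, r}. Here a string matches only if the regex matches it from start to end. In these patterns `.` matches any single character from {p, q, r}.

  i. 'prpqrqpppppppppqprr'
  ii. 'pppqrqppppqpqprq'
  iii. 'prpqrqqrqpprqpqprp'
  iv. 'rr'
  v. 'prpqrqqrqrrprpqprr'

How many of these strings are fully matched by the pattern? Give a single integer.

i → match
ii → match
iii → no match
iv. 'rr' → no match
v → match
Total matched: 3

3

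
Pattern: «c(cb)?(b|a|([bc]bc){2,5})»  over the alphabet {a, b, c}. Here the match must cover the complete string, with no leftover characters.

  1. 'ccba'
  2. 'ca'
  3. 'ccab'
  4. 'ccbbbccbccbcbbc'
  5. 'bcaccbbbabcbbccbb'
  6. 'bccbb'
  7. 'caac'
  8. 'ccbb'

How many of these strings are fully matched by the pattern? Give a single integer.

4

1 → match
2 → match
3 → no match
4 → match
5 → no match — must start with 'c'
6 → no match — must start with 'c'
7 → no match
8 → match
Total matched: 4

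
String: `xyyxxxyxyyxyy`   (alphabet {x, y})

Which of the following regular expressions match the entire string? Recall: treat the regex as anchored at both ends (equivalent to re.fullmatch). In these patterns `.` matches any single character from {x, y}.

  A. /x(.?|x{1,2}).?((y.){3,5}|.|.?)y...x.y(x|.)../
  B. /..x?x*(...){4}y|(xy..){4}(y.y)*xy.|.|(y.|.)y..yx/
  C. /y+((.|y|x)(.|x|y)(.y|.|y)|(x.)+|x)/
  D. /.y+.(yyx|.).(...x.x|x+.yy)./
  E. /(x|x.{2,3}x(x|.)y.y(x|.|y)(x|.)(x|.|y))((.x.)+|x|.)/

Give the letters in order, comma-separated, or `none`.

E

A → no match
B → no match
C → no match — must start with `y`
D → no match
E → match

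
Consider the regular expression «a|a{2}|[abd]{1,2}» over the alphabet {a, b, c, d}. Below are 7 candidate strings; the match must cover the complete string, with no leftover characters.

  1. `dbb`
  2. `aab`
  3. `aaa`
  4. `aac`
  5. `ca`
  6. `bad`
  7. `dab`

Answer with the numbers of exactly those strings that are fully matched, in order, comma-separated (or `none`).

none

1 → no match
2 → no match
3 → no match
4 → no match
5 → no match
6 → no match
7 → no match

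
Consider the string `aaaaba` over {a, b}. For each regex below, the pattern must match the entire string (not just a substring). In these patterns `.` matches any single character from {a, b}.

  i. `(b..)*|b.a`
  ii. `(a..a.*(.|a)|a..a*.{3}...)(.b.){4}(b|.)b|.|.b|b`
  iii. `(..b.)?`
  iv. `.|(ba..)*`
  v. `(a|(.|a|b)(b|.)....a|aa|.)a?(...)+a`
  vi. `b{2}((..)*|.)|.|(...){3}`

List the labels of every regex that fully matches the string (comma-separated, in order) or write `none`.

v

i → no match
ii → no match
iii → no match
iv → no match
v → match
vi → no match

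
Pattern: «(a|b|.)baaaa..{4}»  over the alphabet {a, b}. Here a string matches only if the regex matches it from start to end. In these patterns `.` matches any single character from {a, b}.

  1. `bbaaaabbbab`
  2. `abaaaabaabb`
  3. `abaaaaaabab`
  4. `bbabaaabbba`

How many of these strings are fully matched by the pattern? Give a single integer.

1 → match
2 → match
3 → match
4 → no match
Total matched: 3

3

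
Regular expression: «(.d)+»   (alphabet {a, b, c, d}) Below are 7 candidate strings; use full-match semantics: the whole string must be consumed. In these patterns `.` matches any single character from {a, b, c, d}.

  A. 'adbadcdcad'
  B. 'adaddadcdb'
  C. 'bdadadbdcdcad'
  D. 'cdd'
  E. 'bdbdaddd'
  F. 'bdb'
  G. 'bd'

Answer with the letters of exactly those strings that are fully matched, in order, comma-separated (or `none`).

A → no match
B → no match — must end with 'd'
C → no match
D → no match
E → match
F → no match — must end with 'd'
G → match

E, G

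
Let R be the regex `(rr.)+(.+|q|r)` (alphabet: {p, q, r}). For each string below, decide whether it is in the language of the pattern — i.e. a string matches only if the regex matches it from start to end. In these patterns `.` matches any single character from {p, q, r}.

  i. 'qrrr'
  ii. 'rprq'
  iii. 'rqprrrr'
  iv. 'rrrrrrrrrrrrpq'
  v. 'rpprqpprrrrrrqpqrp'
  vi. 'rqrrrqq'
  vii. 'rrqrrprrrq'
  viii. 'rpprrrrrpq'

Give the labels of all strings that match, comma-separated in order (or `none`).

iv, vii

i → no match — must start with 'rr'
ii → no match — must start with 'rr'
iii → no match — must start with 'rr'
iv → match
v → no match — must start with 'rr'
vi → no match — must start with 'rr'
vii → match
viii → no match — must start with 'rr'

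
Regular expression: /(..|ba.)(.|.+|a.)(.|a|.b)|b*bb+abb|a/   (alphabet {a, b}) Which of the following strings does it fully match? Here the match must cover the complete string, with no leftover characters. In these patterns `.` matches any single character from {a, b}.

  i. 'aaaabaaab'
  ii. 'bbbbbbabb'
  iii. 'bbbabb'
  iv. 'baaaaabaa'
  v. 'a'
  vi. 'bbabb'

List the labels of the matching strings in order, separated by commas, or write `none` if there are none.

i, ii, iii, iv, v, vi

i → match
ii → match
iii → match
iv → match
v → match
vi → match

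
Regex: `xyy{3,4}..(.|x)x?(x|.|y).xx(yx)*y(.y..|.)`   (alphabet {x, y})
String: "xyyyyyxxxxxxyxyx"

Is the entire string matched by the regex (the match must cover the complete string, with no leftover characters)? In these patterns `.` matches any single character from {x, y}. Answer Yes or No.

Yes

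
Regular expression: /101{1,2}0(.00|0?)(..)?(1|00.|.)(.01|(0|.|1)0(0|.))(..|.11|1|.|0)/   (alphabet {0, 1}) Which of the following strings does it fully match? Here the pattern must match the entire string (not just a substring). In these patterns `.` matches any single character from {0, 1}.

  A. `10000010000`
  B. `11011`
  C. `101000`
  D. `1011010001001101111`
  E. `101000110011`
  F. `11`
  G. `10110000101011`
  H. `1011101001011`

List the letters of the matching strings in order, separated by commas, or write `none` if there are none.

D, E, G

A → no match — must start with `101`
B → no match — must start with `101`
C → no match
D → match
E → match
F → no match — must start with `101`
G → match
H → no match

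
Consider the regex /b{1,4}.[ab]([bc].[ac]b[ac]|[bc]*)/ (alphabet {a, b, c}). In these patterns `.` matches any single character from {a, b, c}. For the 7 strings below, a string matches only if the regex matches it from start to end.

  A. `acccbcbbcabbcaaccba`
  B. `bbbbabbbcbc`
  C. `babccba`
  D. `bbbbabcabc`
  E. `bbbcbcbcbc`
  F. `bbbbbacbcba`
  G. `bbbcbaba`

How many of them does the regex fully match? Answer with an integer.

A → no match — must start with `b`
B → match
C → no match
D → match
E → match
F → match
G → match
Total matched: 5

5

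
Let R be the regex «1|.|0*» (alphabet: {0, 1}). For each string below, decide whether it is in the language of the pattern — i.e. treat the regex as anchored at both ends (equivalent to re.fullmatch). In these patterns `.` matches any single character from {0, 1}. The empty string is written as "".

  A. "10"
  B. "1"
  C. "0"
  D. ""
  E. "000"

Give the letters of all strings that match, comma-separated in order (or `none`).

B, C, D, E

A. "10" → no match
B. "1" → match
C. "0" → match
D. "" → match
E. "000" → match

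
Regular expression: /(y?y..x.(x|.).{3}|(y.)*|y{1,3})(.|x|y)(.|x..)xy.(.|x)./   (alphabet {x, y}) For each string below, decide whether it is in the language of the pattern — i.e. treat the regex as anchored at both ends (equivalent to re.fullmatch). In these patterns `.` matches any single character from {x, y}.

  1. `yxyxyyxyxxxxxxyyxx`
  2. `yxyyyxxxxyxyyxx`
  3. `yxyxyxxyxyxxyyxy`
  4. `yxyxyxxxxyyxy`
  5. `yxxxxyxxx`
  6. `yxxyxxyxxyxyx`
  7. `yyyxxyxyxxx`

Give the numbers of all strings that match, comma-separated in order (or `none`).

1 → match
2 → match
3 → match
4 → match
5 → match
6 → no match
7 → match

1, 2, 3, 4, 5, 7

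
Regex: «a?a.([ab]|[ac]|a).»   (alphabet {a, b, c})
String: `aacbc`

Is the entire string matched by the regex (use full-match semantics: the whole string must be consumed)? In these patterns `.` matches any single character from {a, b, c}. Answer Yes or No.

Yes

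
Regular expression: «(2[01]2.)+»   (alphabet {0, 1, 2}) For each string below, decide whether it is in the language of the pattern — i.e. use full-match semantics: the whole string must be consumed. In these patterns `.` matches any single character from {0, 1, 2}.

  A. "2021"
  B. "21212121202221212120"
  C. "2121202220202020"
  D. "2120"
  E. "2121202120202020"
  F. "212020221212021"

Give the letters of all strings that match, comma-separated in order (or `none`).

A, B, C, D, E

A → match
B → match
C → match
D → match
E → match
F → no match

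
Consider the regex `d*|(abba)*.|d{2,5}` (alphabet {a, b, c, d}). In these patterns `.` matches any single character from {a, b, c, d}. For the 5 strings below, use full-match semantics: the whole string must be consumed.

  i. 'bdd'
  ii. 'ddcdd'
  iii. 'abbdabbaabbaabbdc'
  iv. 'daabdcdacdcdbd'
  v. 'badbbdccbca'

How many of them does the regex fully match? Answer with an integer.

0

i → no match
ii → no match
iii → no match
iv → no match
v → no match
Total matched: 0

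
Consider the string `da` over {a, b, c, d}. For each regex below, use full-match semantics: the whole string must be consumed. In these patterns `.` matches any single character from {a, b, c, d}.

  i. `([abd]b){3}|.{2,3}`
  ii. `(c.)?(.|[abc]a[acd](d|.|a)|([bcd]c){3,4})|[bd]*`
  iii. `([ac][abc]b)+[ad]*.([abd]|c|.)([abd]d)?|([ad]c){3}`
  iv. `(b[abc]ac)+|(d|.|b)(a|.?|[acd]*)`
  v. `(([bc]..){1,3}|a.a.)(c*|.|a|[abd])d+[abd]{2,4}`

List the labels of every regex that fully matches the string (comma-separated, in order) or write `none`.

i, iv

i → match
ii → no match
iii → no match
iv → match
v → no match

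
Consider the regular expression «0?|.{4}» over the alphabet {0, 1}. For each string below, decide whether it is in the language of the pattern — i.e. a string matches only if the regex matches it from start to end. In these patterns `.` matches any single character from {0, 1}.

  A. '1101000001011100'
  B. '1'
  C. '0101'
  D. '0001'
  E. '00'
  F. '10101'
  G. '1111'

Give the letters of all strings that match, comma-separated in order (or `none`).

C, D, G

A → no match
B → no match
C → match
D → match
E → no match
F → no match
G → match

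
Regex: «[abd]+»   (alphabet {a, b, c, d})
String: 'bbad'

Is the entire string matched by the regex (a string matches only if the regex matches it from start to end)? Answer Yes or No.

Yes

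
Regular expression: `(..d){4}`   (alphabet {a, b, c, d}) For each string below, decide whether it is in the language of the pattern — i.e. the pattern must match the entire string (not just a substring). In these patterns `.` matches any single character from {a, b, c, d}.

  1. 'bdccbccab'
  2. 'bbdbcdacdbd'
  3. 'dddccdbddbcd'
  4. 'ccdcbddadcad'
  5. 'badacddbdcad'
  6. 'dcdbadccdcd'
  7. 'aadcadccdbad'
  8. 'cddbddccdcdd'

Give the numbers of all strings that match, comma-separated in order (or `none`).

3, 4, 5, 7, 8

1 → no match — must end with 'd'
2 → no match
3 → match
4 → match
5 → match
6 → no match
7 → match
8 → match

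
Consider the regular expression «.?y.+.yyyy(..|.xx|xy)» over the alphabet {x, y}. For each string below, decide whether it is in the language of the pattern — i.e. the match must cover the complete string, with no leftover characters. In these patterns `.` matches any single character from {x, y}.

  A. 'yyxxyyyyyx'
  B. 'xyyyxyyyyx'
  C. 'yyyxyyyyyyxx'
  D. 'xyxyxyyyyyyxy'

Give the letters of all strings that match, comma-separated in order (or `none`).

A. 'yyxxyyyyyx' → match
B. 'xyyyxyyyyx' → no match
C. 'yyyxyyyyyyxx' → match
D → match

A, C, D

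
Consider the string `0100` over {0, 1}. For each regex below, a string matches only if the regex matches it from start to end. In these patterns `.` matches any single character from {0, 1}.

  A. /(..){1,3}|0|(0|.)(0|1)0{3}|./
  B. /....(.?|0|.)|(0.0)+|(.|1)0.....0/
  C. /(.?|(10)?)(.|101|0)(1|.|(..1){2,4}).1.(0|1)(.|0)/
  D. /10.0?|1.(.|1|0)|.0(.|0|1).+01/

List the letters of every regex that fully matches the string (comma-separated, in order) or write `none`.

A → match
B → match
C → no match
D → no match

A, B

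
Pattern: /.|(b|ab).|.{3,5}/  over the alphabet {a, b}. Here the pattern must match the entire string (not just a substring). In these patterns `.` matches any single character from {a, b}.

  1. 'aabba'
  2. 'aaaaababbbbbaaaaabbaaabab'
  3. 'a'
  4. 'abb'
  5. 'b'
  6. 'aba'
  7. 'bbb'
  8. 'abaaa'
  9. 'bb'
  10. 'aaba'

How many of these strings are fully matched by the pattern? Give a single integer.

9

1 → match
2 → no match
3 → match
4 → match
5 → match
6 → match
7 → match
8 → match
9 → match
10 → match
Total matched: 9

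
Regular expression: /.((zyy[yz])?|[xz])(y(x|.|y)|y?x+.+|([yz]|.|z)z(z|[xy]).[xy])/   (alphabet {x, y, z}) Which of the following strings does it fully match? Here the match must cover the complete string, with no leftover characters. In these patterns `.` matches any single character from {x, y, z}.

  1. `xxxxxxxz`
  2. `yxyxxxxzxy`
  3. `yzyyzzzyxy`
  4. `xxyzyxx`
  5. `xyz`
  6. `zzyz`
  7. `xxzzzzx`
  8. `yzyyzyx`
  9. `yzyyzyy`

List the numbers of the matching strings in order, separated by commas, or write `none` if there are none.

1, 2, 3, 4, 5, 6, 7, 8, 9

1 → match
2 → match
3 → match
4 → match
5 → match
6 → match
7 → match
8 → match
9 → match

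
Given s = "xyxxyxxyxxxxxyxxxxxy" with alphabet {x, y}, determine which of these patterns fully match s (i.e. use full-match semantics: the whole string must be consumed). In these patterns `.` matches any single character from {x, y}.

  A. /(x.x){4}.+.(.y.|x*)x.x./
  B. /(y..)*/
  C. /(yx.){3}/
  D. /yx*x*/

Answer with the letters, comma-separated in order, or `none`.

A

A → match
B → no match
C → no match — must start with "yx"
D → no match — must start with "y"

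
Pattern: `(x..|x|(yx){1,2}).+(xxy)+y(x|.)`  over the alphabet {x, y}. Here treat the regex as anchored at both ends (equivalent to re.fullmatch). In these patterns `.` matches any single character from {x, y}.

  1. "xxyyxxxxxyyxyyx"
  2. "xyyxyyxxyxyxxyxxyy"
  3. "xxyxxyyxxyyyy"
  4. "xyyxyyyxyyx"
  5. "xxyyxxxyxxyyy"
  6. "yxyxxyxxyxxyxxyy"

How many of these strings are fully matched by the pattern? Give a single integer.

1 → no match
2 → no match
3 → no match
4. "xyyxyyyxyyx" → no match
5 → match
6 → no match
Total matched: 1

1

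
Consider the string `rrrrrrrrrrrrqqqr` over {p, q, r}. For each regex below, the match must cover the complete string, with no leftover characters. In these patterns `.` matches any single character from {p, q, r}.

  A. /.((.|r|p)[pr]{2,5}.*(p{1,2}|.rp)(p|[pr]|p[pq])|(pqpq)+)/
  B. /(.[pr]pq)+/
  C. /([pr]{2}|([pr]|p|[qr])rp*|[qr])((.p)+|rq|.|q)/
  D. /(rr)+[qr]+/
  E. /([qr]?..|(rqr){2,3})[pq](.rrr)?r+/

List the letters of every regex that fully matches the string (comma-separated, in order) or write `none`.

D

A → no match
B → no match — must end with `pq`
C → no match
D → match
E → no match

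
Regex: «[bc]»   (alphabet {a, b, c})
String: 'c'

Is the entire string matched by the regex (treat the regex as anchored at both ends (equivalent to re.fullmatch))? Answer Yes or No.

Yes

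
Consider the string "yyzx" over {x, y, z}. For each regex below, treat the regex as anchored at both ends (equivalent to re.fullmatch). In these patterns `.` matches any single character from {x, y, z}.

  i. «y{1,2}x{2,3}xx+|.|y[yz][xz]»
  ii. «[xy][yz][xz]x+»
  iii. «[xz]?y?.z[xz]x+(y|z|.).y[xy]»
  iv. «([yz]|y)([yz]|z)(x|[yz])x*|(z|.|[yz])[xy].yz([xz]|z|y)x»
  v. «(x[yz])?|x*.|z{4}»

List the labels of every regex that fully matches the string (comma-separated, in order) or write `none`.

i → no match
ii → match
iii → no match
iv → match
v → no match

ii, iv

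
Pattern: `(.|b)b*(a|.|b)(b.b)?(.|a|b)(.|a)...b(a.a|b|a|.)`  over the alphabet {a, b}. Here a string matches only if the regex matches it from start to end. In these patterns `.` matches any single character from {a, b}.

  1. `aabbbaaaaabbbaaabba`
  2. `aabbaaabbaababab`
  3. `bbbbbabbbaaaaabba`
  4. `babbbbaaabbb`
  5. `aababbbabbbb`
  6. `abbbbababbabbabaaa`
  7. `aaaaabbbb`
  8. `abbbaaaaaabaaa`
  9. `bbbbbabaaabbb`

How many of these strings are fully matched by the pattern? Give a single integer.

1 → no match
2 → no match
3 → no match
4. `babbbbaaabbb` → match
5. `aababbbabbbb` → match
6 → match
7. `aaaaabbbb` → match
8 → match
9 → match
Total matched: 6

6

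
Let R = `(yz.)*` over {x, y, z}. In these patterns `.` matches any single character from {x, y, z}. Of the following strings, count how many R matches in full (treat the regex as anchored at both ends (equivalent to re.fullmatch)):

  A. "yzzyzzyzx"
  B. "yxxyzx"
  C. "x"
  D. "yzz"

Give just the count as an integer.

A. "yzzyzzyzx" → match
B. "yxxyzx" → no match
C. "x" → no match
D. "yzz" → match
Total matched: 2

2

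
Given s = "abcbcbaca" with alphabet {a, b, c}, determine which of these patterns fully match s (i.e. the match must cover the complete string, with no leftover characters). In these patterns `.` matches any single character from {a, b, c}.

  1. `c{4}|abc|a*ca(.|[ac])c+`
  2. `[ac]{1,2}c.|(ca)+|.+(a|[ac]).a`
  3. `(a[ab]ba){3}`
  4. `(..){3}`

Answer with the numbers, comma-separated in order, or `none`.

2

1 → no match
2 → match
3 → no match — must end with "ba"
4 → no match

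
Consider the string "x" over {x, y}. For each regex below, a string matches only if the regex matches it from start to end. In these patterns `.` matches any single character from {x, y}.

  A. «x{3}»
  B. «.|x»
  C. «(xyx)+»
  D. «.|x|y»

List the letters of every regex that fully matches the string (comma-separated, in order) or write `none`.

B, D

A → no match
B → match
C → no match — must start with "xyx"
D → match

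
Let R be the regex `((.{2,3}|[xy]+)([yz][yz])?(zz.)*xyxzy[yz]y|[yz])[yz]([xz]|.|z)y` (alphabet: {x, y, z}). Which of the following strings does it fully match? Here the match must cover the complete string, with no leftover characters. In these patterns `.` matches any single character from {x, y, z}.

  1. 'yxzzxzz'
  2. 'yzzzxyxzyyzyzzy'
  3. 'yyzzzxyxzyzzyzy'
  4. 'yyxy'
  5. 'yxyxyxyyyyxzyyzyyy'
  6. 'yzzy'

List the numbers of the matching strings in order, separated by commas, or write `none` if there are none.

1. 'yxzzxzz' → no match — must end with 'y'
2 → no match
3 → no match
4. 'yyxy' → match
5 → no match
6. 'yzzy' → match

4, 6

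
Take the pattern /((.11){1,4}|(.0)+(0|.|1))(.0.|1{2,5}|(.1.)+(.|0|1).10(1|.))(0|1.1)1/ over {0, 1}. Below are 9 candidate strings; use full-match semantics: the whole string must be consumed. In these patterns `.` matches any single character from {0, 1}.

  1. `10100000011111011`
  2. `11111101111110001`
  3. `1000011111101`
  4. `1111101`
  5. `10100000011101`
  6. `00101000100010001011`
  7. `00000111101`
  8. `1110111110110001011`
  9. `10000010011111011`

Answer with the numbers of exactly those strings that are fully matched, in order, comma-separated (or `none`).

1, 2, 4, 5, 6, 7, 8, 9

1 → match
2 → match
3 → no match
4. `1111101` → match
5 → match
6 → match
7. `00000111101` → match
8 → match
9 → match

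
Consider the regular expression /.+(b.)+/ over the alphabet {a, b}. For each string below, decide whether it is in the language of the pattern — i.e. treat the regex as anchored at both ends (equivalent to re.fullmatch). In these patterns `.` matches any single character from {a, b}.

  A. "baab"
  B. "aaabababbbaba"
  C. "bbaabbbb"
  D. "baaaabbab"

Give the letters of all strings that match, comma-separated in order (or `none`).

A. "baab" → no match
B → match
C. "bbaabbbb" → match
D. "baaaabbab" → no match

B, C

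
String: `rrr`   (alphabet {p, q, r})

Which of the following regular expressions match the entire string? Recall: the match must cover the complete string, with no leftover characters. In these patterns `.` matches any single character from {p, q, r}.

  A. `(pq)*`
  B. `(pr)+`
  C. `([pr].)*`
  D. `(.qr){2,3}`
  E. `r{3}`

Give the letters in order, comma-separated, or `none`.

A → no match
B → no match — must start with `pr`
C → no match
D → no match — must end with `qr`
E → match

E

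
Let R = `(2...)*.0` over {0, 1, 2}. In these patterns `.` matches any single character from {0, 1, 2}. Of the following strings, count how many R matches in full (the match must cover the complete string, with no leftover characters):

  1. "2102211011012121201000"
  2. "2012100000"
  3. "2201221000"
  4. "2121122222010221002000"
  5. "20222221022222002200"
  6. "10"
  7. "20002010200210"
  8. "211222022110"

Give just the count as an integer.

3

1 → no match
2. "2012100000" → no match
3. "2201221000" → match
4 → no match
5 → no match
6. "10" → match
7 → match
8. "211222022110" → no match
Total matched: 3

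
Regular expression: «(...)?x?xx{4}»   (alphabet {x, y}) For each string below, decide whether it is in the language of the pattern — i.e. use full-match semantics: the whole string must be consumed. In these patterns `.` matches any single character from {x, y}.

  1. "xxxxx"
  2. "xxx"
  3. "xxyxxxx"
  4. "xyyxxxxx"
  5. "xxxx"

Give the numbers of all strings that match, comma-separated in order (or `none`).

1 → match
2 → no match
3 → no match
4 → match
5 → no match

1, 4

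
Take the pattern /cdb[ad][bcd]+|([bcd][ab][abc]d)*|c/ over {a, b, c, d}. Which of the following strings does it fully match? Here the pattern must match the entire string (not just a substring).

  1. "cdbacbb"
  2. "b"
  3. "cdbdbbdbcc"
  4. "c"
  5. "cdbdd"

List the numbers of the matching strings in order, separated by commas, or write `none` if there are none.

1, 3, 4, 5

1. "cdbacbb" → match
2. "b" → no match
3. "cdbdbbdbcc" → match
4. "c" → match
5. "cdbdd" → match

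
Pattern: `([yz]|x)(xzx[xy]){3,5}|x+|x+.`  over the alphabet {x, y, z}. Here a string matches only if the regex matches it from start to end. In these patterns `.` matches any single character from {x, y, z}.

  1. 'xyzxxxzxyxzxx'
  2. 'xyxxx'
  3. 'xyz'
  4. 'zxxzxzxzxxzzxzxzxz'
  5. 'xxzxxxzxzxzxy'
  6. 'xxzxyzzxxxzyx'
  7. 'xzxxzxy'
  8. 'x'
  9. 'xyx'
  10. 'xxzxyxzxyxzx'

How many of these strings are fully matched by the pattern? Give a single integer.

1 → no match
2 → no match
3 → no match
4 → no match
5 → no match
6 → no match
7 → no match
8 → match
9 → no match
10 → no match
Total matched: 1

1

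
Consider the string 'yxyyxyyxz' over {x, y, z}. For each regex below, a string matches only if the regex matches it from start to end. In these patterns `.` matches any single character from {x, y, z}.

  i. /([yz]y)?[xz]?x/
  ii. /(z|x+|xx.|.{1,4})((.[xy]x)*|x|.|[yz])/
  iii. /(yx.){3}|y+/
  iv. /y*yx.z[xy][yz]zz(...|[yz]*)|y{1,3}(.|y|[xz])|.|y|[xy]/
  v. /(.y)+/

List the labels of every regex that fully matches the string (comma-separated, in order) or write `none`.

i → no match — must end with 'x'
ii → no match
iii → match
iv → no match
v → no match — must end with 'y'

iii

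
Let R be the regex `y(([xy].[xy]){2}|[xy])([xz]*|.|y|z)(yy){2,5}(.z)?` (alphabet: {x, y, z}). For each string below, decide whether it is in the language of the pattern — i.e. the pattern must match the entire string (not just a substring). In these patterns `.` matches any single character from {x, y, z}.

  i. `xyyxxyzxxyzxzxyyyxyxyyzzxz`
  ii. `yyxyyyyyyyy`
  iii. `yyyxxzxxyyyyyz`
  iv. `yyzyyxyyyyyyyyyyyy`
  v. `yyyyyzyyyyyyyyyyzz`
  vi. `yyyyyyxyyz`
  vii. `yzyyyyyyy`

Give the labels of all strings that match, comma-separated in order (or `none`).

i → no match — must start with `y`
ii. `yyxyyyyyyyy` → match
iii → match
iv → match
v → match
vi. `yyyyyyxyyz` → no match
vii. `yzyyyyyyy` → no match

ii, iii, iv, v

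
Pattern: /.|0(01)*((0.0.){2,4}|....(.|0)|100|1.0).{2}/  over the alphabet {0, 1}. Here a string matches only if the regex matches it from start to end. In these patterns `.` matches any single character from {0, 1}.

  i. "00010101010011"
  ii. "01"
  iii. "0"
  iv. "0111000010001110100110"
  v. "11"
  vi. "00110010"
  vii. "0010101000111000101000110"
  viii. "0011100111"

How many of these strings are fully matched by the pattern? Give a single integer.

3

i → no match
ii → no match
iii → match
iv → no match
v → no match
vi → match
vii → no match
viii → match
Total matched: 3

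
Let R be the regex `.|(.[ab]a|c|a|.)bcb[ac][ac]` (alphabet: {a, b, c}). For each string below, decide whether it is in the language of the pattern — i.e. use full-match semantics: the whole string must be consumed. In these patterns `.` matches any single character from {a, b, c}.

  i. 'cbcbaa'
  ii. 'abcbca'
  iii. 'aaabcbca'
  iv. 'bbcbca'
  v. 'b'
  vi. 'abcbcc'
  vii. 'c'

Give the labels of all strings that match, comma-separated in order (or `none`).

i, ii, iii, iv, v, vi, vii

i. 'cbcbaa' → match
ii. 'abcbca' → match
iii. 'aaabcbca' → match
iv. 'bbcbca' → match
v. 'b' → match
vi. 'abcbcc' → match
vii. 'c' → match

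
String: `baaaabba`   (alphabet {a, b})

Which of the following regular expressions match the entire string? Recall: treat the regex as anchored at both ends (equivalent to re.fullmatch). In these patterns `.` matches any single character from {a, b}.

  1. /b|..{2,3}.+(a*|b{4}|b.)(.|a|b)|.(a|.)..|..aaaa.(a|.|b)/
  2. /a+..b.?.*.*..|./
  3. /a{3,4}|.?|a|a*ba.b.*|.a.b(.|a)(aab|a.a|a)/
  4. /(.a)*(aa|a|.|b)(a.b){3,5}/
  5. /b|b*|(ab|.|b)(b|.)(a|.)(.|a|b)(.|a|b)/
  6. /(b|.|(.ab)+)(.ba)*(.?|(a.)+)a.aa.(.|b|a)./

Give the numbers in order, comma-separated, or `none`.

1 → match
2 → no match
3 → no match
4 → no match — must end with `b`
5 → no match
6 → match

1, 6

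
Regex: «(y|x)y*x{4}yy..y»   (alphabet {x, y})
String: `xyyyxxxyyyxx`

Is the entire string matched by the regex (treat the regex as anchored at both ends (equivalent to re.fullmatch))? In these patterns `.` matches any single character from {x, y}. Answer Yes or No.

No

Every match must end with `y`, but `xyyyxxxyyyxx` does not.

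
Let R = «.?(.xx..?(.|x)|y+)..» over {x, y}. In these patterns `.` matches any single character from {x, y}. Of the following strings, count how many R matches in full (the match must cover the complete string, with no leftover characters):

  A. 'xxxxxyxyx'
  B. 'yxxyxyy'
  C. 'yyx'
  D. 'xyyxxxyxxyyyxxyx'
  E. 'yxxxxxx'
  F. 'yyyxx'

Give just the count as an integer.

A → match
B → match
C → match
D → no match
E → match
F → match
Total matched: 5

5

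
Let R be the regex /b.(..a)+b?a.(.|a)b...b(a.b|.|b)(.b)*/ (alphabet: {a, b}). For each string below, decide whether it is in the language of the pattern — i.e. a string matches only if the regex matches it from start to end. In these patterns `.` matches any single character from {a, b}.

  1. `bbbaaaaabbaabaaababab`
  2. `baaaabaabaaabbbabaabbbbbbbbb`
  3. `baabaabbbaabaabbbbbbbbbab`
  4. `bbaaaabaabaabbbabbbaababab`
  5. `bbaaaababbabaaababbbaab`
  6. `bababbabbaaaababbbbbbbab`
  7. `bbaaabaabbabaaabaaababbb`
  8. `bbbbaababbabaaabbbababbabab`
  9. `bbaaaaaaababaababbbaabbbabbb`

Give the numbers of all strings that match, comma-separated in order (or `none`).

2, 4, 5, 8, 9

1 → no match
2 → match
3 → no match
4 → match
5 → match
6 → no match
7 → no match
8 → match
9 → match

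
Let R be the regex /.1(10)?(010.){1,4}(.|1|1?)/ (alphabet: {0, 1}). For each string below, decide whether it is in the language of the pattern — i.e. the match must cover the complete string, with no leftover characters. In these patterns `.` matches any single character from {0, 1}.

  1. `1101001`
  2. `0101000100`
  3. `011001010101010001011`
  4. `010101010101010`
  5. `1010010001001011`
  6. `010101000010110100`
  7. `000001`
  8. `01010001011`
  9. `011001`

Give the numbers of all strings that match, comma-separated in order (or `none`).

1 → match
2 → match
3 → match
4 → match
5 → no match
6 → no match
7 → no match
8 → match
9 → no match

1, 2, 3, 4, 8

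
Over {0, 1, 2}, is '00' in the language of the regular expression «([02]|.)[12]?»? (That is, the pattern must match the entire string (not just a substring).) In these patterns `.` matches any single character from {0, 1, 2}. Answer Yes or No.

No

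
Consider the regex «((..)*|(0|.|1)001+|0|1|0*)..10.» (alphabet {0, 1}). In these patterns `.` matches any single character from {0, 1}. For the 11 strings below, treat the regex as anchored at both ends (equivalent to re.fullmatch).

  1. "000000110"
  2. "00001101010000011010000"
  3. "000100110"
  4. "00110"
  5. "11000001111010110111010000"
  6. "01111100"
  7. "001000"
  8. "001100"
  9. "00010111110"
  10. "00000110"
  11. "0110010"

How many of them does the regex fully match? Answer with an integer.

1

1 → no match
2 → no match
3 → no match
4 → no match
5 → no match
6 → no match
7 → no match
8 → match
9 → no match
10 → no match
11 → no match
Total matched: 1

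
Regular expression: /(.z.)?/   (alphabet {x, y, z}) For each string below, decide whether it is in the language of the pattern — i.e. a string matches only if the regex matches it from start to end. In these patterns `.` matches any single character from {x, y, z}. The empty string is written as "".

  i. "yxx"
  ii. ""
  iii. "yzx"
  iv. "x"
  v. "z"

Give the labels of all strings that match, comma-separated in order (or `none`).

ii, iii

i → no match
ii → match
iii → match
iv → no match
v → no match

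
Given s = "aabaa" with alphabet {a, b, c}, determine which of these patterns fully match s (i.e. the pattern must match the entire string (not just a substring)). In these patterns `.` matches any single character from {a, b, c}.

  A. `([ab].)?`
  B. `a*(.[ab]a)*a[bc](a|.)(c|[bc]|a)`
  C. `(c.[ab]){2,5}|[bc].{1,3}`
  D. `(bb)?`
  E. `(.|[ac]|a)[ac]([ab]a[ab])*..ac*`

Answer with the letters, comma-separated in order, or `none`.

B, E

A → no match
B → match
C → no match
D → no match
E → match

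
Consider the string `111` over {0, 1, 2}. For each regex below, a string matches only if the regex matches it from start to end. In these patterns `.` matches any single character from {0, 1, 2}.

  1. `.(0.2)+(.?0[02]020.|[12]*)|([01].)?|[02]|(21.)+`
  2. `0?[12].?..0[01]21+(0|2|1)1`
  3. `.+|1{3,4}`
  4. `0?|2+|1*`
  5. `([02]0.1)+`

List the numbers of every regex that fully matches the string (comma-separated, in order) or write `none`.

3, 4

1 → no match
2 → no match
3 → match
4 → match
5 → no match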